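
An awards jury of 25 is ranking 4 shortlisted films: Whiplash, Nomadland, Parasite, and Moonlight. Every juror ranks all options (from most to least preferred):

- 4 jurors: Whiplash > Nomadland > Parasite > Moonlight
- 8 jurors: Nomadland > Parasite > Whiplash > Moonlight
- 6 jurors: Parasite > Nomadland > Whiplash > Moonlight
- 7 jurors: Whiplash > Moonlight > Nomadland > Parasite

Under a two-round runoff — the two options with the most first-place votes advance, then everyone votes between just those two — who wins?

Round 1 first-place votes: Whiplash 11, Nomadland 8, Parasite 6, Moonlight 0.
Whiplash and Nomadland advance.
Runoff: Whiplash is preferred to Nomadland by 11 voters; Nomadland by 14.
Nomadland wins the runoff.

Nomadland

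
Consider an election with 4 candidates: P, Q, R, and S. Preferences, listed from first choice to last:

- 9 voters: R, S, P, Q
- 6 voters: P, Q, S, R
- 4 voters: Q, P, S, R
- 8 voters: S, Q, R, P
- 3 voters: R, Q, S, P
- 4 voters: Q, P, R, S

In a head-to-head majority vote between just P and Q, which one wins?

Q

Voters preferring P to Q: 15; preferring Q to P: 19.
Q wins the head-to-head.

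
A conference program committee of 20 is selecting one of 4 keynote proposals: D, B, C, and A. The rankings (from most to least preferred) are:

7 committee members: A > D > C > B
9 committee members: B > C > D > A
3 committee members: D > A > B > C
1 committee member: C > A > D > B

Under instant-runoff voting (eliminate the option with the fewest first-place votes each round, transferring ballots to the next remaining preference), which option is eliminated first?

Round 1: D 3, B 9, C 1, A 7. Eliminate C.

C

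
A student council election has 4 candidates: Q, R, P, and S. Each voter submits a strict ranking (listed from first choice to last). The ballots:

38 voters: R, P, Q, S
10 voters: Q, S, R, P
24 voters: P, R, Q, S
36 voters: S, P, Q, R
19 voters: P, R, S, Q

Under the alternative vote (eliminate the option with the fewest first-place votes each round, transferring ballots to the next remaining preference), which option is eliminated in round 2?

R

Round 1: Q 10, R 38, P 43, S 36. Eliminate Q.
Round 2: R 38, P 43, S 46. Eliminate R.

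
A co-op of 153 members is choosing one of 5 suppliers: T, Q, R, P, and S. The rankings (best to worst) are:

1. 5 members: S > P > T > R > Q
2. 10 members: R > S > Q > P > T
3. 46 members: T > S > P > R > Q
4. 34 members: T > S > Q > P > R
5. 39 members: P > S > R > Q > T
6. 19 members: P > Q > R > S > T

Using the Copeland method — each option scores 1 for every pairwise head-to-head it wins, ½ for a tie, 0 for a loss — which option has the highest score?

T

T: beats Q, R, P, and S → score 4.
Q: loses to T, R, P, and S → score 0.
R: beats Q; loses to T, P, and S → score 1.
P: beats Q and R; loses to T and S → score 2.
S: beats Q, R, and P; loses to T → score 3.
T has the best pairwise record.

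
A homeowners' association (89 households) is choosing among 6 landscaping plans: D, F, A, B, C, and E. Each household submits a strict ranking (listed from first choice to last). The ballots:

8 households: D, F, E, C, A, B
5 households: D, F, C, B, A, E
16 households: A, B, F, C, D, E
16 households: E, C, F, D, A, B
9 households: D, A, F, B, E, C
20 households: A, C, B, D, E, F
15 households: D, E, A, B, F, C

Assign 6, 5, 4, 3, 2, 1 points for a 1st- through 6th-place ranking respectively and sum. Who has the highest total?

D: 8·6 + 5·6 + 16·2 + 16·3 + 9·6 + 20·3 + 15·6 = 362
F: 8·5 + 5·5 + 16·4 + 16·4 + 9·4 + 20·1 + 15·2 = 279
A: 8·2 + 5·2 + 16·6 + 16·2 + 9·5 + 20·6 + 15·4 = 379
B: 8·1 + 5·3 + 16·5 + 16·1 + 9·3 + 20·4 + 15·3 = 271
C: 8·3 + 5·4 + 16·3 + 16·5 + 9·1 + 20·5 + 15·1 = 296
E: 8·4 + 5·1 + 16·1 + 16·6 + 9·2 + 20·2 + 15·5 = 282
A has the highest Borda score (379).

A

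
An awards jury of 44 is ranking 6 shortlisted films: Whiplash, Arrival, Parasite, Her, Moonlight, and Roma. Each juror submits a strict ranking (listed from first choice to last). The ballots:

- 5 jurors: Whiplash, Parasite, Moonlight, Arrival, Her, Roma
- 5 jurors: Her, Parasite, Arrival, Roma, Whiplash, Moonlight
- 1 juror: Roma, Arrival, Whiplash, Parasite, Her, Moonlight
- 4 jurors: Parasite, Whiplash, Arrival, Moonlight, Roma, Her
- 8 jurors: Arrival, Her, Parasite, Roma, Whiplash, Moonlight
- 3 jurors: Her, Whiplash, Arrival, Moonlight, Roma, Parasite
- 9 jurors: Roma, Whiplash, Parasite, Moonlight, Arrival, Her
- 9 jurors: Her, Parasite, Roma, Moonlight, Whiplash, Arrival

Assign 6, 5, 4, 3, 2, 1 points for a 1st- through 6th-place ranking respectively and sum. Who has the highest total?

Whiplash: 5·6 + 5·2 + 1·4 + 4·5 + 8·2 + 3·5 + 9·5 + 9·2 = 158
Arrival: 5·3 + 5·4 + 1·5 + 4·4 + 8·6 + 3·4 + 9·2 + 9·1 = 143
Parasite: 5·5 + 5·5 + 1·3 + 4·6 + 8·4 + 3·1 + 9·4 + 9·5 = 193
Her: 5·2 + 5·6 + 1·2 + 4·1 + 8·5 + 3·6 + 9·1 + 9·6 = 167
Moonlight: 5·4 + 5·1 + 1·1 + 4·3 + 8·1 + 3·3 + 9·3 + 9·3 = 109
Roma: 5·1 + 5·3 + 1·6 + 4·2 + 8·3 + 3·2 + 9·6 + 9·4 = 154
Parasite has the highest Borda score (193).

Parasite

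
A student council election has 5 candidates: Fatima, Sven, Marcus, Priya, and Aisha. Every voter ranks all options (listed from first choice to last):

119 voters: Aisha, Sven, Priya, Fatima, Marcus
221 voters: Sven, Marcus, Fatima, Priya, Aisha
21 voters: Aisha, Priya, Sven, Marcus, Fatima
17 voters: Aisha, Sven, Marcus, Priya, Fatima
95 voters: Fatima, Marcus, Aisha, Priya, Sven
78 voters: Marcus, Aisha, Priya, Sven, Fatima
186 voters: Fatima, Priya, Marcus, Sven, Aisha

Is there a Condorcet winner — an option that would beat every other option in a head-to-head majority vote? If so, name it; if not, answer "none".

none

Checking pairwise contests:
Sven beats Fatima 456–281.
Priya beats Sven 380–357.
Fatima beats Marcus 400–337.
Fatima beats Priya 502–235.
Fatima beats Aisha 502–235.
Every option loses at least one head-to-head, so there is no Condorcet winner.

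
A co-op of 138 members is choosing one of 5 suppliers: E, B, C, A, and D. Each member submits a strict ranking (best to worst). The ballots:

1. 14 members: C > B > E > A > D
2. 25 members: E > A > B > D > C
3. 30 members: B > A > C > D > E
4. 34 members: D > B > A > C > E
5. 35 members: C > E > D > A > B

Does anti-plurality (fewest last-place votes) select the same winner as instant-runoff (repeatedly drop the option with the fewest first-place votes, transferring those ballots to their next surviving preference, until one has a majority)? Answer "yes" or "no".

Anti-plurality — last-place votes: E 64, B 35, C 25, A 0, D 14. Winner: A.
Instant-runoff — R1 E 25, B 30, C 49, A 0, D 34 (A out); R2 E 25, B 30, C 49, D 34 (E out); R3 B 55, C 49, D 34 (D out); R4 B 89, C 49 (B winner). Winner: B.
The two methods disagree.

no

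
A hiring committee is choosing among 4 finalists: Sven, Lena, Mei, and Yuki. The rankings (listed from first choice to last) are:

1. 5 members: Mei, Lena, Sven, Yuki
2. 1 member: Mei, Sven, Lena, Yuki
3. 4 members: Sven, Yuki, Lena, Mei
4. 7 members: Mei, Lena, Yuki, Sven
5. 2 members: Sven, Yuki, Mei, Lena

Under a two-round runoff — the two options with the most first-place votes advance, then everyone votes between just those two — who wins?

Round 1 first-place votes: Sven 6, Lena 0, Mei 13, Yuki 0.
Mei and Sven advance.
Runoff: Mei is preferred to Sven by 13 voters; Sven by 6.
Mei wins the runoff.

Mei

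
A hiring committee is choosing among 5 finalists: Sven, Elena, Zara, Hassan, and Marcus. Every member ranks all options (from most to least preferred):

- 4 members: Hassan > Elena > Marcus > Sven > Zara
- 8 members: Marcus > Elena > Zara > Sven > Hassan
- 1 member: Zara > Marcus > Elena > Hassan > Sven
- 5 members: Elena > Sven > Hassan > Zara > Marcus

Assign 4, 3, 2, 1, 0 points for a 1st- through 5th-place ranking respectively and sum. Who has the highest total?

Elena

Sven: 4·1 + 8·1 + 1·0 + 5·3 = 27
Elena: 4·3 + 8·3 + 1·2 + 5·4 = 58
Zara: 4·0 + 8·2 + 1·4 + 5·1 = 25
Hassan: 4·4 + 8·0 + 1·1 + 5·2 = 27
Marcus: 4·2 + 8·4 + 1·3 + 5·0 = 43
Elena has the highest Borda score (58).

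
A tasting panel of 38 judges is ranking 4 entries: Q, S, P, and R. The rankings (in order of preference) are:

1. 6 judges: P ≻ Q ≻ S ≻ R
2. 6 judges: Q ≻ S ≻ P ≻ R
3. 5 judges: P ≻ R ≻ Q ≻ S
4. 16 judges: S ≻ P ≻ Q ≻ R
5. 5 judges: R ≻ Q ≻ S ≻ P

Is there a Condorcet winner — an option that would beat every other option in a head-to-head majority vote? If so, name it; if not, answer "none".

Checking pairwise contests:
P beats Q 27–11.
Q beats S 22–16.
S beats P 27–11.
Q beats R 28–10.
Every option loses at least one head-to-head, so there is no Condorcet winner.

none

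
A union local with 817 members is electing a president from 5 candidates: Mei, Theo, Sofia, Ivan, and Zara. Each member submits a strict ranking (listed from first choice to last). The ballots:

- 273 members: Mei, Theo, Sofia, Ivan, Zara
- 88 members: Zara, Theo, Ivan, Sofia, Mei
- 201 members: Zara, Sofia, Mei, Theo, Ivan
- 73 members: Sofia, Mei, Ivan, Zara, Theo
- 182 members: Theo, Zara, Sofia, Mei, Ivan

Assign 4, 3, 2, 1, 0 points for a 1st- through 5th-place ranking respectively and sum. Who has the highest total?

Mei: 273·4 + 88·0 + 201·2 + 73·3 + 182·1 = 1895
Theo: 273·3 + 88·3 + 201·1 + 73·0 + 182·4 = 2012
Sofia: 273·2 + 88·1 + 201·3 + 73·4 + 182·2 = 1893
Ivan: 273·1 + 88·2 + 201·0 + 73·2 + 182·0 = 595
Zara: 273·0 + 88·4 + 201·4 + 73·1 + 182·3 = 1775
Theo has the highest Borda score (2012).

Theo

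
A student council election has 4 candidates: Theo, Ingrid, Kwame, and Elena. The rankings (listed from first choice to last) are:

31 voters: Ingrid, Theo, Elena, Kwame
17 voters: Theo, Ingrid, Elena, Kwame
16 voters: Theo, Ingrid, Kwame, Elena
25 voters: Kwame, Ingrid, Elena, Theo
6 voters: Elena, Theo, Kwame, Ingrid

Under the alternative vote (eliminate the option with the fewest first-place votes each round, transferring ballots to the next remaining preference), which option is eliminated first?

Elena

Round 1: Theo 33, Ingrid 31, Kwame 25, Elena 6. Eliminate Elena.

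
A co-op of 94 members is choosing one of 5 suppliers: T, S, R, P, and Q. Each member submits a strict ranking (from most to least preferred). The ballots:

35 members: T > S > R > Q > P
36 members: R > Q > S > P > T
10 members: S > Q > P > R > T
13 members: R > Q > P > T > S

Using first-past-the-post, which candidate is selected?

R

First-place votes: T 35, S 10, R 49, P 0, Q 0.
R has the most first-place votes.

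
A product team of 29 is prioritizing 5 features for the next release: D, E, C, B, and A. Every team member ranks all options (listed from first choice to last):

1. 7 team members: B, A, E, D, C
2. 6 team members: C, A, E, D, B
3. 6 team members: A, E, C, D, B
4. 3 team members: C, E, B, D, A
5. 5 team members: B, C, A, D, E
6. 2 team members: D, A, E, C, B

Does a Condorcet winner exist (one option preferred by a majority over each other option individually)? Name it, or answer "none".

Checking pairwise contests:
E beats D 22–7.
A beats E 26–3.
E beats C 15–14.
E beats B 17–12.
B beats A 15–14.
Every option loses at least one head-to-head, so there is no Condorcet winner.

none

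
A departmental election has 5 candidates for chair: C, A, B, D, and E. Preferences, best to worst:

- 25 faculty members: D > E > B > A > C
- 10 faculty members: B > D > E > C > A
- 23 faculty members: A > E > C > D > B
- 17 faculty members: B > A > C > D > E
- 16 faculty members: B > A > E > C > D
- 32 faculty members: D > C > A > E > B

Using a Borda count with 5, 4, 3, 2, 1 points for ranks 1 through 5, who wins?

D

C: 25·1 + 10·2 + 23·3 + 17·3 + 16·2 + 32·4 = 325
A: 25·2 + 10·1 + 23·5 + 17·4 + 16·4 + 32·3 = 403
B: 25·3 + 10·5 + 23·1 + 17·5 + 16·5 + 32·1 = 345
D: 25·5 + 10·4 + 23·2 + 17·2 + 16·1 + 32·5 = 421
E: 25·4 + 10·3 + 23·4 + 17·1 + 16·3 + 32·2 = 351
D has the highest Borda score (421).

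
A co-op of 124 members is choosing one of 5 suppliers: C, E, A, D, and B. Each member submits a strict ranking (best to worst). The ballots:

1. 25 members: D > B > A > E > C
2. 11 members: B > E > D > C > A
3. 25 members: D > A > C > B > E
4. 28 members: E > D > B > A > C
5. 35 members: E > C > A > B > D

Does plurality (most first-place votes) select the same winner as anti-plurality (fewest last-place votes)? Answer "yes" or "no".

Plurality — first-place votes: C 0, E 63, A 0, D 50, B 11. Winner: E.
Anti-plurality — last-place votes: C 53, E 25, A 11, D 35, B 0. Winner: B.
The two methods disagree.

no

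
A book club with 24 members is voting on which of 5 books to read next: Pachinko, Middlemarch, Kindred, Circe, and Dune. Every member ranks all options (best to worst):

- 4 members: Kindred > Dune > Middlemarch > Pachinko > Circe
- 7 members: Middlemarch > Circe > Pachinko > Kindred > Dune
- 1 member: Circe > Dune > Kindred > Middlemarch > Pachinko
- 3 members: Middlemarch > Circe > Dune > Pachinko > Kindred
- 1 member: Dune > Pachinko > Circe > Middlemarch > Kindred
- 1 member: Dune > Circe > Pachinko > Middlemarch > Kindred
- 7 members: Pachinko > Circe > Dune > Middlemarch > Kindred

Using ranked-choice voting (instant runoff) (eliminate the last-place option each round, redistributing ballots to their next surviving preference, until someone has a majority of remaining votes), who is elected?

Middlemarch

Round 1: Pachinko 7, Middlemarch 10, Kindred 4, Circe 1, Dune 2. Eliminate Circe.
Round 2: Pachinko 7, Middlemarch 10, Kindred 4, Dune 3. Eliminate Dune.
Round 3: Pachinko 9, Middlemarch 10, Kindred 5. Eliminate Kindred.
Round 4: Pachinko 9, Middlemarch 15. Middlemarch has a majority.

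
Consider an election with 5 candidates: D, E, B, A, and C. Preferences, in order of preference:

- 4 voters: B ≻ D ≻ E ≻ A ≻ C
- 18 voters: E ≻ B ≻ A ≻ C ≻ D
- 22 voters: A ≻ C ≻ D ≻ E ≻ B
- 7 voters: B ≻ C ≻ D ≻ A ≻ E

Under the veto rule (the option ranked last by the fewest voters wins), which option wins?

Last-place votes: D 18, E 7, B 22, A 0, C 4.
A is ranked last by the fewest voters, so A wins.

A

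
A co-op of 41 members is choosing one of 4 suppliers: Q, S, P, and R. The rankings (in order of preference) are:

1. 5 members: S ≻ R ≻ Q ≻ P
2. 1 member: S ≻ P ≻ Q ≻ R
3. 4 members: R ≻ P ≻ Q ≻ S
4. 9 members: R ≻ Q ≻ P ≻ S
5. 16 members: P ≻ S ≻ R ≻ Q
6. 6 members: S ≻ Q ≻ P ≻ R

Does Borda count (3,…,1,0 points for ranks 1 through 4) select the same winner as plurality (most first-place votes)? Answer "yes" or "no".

Borda — scores: Q 40, S 68, P 73, R 65. Winner: P.
Plurality — first-place votes: Q 0, S 12, P 16, R 13. Winner: P.
The two methods agree.

yes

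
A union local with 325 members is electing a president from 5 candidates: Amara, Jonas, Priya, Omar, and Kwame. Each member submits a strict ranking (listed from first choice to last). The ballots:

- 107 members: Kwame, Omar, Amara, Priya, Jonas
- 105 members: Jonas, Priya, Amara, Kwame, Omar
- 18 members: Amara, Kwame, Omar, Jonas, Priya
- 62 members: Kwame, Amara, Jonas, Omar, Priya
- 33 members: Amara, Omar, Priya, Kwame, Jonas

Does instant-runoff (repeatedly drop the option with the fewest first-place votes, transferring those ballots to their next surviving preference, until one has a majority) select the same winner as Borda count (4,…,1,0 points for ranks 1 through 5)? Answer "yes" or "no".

Instant-runoff — R1 Amara 51, Jonas 105, Priya 0, Omar 0, Kwame 169 (Kwame winner). Winner: Kwame.
Borda — scores: Amara 814, Jonas 562, Priya 488, Omar 518, Kwame 868. Winner: Kwame.
The two methods agree.

yes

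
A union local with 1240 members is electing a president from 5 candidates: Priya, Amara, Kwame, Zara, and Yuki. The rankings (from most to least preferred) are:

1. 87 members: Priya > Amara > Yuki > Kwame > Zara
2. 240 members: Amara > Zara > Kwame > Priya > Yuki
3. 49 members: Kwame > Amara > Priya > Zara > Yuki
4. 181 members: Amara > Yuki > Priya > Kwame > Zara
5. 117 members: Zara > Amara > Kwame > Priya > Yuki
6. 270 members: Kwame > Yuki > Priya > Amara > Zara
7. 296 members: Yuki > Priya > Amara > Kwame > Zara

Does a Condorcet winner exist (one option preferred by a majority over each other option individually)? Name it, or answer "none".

Checking pairwise contests:
Kwame beats Priya 676–564.
Priya beats Amara 653–587.
Amara beats Kwame 921–319.
Priya beats Zara 883–357.
Amara beats Yuki 674–566.
Every option loses at least one head-to-head, so there is no Condorcet winner.

none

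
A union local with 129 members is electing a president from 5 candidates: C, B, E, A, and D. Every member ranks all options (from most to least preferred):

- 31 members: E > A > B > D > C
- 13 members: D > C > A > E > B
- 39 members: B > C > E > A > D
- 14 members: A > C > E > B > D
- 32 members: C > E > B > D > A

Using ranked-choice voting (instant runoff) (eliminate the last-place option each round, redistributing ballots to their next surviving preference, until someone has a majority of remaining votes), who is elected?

B

Round 1: C 32, B 39, E 31, A 14, D 13. Eliminate D.
Round 2: C 45, B 39, E 31, A 14. Eliminate A.
Round 3: C 59, B 39, E 31. Eliminate E.
Round 4: C 59, B 70. B has a majority.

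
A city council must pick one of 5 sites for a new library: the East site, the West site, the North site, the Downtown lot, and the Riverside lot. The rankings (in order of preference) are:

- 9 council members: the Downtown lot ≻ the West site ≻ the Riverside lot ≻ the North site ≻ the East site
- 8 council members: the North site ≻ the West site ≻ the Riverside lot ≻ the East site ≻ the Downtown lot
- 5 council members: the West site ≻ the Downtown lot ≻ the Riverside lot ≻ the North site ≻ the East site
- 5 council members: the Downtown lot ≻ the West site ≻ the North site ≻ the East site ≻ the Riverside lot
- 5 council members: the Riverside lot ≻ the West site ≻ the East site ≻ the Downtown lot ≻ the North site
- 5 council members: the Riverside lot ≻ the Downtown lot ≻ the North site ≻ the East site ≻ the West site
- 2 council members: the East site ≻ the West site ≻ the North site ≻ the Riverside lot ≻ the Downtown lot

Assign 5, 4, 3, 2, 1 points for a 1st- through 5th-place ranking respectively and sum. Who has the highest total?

the East site: 9·1 + 8·2 + 5·1 + 5·2 + 5·3 + 5·2 + 2·5 = 75
the West site: 9·4 + 8·4 + 5·5 + 5·4 + 5·4 + 5·1 + 2·4 = 146
the North site: 9·2 + 8·5 + 5·2 + 5·3 + 5·1 + 5·3 + 2·3 = 109
the Downtown lot: 9·5 + 8·1 + 5·4 + 5·5 + 5·2 + 5·4 + 2·1 = 130
the Riverside lot: 9·3 + 8·3 + 5·3 + 5·1 + 5·5 + 5·5 + 2·2 = 125
the West site has the highest Borda score (146).

the West site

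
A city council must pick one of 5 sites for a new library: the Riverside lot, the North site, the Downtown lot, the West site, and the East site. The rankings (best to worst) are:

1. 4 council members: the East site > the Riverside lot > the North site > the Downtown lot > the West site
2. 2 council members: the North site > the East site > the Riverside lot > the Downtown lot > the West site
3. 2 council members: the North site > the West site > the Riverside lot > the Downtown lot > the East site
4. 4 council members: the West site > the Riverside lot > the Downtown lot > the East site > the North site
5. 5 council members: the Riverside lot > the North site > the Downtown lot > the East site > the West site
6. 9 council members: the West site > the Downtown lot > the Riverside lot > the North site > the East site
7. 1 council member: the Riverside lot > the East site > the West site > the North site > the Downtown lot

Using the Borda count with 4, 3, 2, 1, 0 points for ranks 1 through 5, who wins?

the Riverside lot

the Riverside lot: 4·3 + 2·2 + 2·2 + 4·3 + 5·4 + 9·2 + 1·4 = 74
the North site: 4·2 + 2·4 + 2·4 + 4·0 + 5·3 + 9·1 + 1·1 = 49
the Downtown lot: 4·1 + 2·1 + 2·1 + 4·2 + 5·2 + 9·3 + 1·0 = 53
the West site: 4·0 + 2·0 + 2·3 + 4·4 + 5·0 + 9·4 + 1·2 = 60
the East site: 4·4 + 2·3 + 2·0 + 4·1 + 5·1 + 9·0 + 1·3 = 34
the Riverside lot has the highest Borda score (74).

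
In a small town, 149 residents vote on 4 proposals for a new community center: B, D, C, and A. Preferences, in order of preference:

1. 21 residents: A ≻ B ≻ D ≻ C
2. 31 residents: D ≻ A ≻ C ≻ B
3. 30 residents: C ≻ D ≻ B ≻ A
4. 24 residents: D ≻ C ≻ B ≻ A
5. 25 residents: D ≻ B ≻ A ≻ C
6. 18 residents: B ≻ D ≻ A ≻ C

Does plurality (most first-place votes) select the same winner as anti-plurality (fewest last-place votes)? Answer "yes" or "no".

yes

Plurality — first-place votes: B 18, D 80, C 30, A 21. Winner: D.
Anti-plurality — last-place votes: B 31, D 0, C 64, A 54. Winner: D.
The two methods agree.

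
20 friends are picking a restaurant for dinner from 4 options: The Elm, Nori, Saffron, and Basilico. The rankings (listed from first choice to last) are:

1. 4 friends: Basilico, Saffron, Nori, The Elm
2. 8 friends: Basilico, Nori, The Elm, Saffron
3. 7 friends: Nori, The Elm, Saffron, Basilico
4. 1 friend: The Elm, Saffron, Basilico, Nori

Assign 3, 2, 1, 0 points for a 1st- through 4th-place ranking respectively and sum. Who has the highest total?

The Elm: 4·0 + 8·1 + 7·2 + 1·3 = 25
Nori: 4·1 + 8·2 + 7·3 + 1·0 = 41
Saffron: 4·2 + 8·0 + 7·1 + 1·2 = 17
Basilico: 4·3 + 8·3 + 7·0 + 1·1 = 37
Nori has the highest Borda score (41).

Nori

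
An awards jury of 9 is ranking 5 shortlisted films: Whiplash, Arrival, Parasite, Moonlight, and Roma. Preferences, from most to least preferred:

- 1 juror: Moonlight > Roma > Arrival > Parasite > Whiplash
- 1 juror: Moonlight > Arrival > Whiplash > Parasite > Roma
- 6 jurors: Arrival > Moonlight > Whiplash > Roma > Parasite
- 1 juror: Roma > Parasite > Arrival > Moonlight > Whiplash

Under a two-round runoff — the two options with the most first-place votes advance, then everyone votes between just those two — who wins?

Round 1 first-place votes: Whiplash 0, Arrival 6, Parasite 0, Moonlight 2, Roma 1.
Arrival and Moonlight advance.
Runoff: Arrival is preferred to Moonlight by 7 voters; Moonlight by 2.
Arrival wins the runoff.

Arrival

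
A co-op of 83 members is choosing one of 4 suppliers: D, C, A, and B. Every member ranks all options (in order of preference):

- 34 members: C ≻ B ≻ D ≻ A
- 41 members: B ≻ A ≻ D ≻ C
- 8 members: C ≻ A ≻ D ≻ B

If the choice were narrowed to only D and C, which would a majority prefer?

Voters preferring D to C: 41; preferring C to D: 42.
C wins the head-to-head.

C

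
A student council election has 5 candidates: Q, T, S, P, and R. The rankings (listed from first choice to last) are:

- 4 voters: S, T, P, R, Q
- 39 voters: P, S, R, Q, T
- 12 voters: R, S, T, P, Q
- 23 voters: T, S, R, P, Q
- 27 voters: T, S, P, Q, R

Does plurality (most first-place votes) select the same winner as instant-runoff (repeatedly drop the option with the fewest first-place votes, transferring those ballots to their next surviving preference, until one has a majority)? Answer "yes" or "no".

yes

Plurality — first-place votes: Q 0, T 50, S 4, P 39, R 12. Winner: T.
Instant-runoff — R1 Q 0, T 50, S 4, P 39, R 12 (Q out); R2 T 50, S 4, P 39, R 12 (S out); R3 T 54, P 39, R 12 (T winner). Winner: T.
The two methods agree.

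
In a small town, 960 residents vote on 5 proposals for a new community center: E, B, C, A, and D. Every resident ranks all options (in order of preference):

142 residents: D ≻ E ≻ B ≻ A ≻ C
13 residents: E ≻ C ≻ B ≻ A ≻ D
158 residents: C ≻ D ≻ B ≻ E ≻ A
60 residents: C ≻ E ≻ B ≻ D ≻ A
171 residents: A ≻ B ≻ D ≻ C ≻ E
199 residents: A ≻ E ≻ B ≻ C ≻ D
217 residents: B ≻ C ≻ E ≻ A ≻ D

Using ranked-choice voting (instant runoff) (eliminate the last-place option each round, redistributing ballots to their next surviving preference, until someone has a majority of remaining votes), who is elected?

Round 1: E 13, B 217, C 218, A 370, D 142. Eliminate E.
Round 2: B 217, C 231, A 370, D 142. Eliminate D.
Round 3: B 359, C 231, A 370. Eliminate C.
Round 4: B 590, A 370. B has a majority.

B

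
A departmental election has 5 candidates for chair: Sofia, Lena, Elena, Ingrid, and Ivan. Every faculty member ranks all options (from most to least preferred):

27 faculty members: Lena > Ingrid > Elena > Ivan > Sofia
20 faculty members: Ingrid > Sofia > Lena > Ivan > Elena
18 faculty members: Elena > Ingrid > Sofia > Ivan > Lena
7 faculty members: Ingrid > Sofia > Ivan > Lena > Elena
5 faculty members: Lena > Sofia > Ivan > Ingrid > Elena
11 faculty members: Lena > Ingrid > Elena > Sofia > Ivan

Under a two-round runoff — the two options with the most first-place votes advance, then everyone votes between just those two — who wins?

Ingrid

Round 1 first-place votes: Sofia 0, Lena 43, Elena 18, Ingrid 27, Ivan 0.
Lena and Ingrid advance.
Runoff: Lena is preferred to Ingrid by 43 voters; Ingrid by 45.
Ingrid wins the runoff.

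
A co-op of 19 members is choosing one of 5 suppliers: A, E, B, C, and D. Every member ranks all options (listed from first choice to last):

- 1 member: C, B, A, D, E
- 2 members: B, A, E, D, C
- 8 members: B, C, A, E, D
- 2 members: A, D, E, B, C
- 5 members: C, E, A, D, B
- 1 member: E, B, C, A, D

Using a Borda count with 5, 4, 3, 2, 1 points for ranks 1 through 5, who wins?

C

A: 1·3 + 2·4 + 8·3 + 2·5 + 5·3 + 1·2 = 62
E: 1·1 + 2·3 + 8·2 + 2·3 + 5·4 + 1·5 = 54
B: 1·4 + 2·5 + 8·5 + 2·2 + 5·1 + 1·4 = 67
C: 1·5 + 2·1 + 8·4 + 2·1 + 5·5 + 1·3 = 69
D: 1·2 + 2·2 + 8·1 + 2·4 + 5·2 + 1·1 = 33
C has the highest Borda score (69).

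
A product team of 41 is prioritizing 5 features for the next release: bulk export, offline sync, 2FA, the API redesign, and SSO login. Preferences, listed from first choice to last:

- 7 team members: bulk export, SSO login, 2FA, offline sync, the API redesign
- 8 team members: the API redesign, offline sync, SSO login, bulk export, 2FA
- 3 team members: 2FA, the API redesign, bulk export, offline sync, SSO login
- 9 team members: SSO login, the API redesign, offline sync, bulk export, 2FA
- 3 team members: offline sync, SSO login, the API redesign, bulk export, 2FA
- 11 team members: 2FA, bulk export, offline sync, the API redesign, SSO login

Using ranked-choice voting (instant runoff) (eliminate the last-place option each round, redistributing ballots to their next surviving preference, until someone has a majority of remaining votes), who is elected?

Round 1: bulk export 7, offline sync 3, 2FA 14, the API redesign 8, SSO login 9. Eliminate offline sync.
Round 2: bulk export 7, 2FA 14, the API redesign 8, SSO login 12. Eliminate bulk export.
Round 3: 2FA 14, the API redesign 8, SSO login 19. Eliminate the API redesign.
Round 4: 2FA 14, SSO login 27. SSO login has a majority.

SSO login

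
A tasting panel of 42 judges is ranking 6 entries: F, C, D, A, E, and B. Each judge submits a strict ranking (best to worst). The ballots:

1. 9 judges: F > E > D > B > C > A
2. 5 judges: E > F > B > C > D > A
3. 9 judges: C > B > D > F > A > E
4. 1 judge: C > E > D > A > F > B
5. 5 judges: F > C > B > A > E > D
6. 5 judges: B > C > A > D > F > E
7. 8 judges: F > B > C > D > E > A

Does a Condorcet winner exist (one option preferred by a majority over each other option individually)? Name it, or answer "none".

F

F vs C: 27–15 for F.
F vs D: 27–15 for F.
F vs A: 36–6 for F.
F vs E: 36–6 for F.
F vs B: 28–14 for F.
F beats every other option head-to-head.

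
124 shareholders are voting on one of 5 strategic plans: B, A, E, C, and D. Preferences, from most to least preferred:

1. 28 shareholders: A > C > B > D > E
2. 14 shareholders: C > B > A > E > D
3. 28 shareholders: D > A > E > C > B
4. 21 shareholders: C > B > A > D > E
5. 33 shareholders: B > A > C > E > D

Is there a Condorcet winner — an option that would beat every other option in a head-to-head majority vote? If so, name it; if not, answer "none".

none

Checking pairwise contests:
C beats B 91–33.
B beats A 68–56.
B beats E 96–28.
A beats C 89–35.
B beats D 96–28.
Every option loses at least one head-to-head, so there is no Condorcet winner.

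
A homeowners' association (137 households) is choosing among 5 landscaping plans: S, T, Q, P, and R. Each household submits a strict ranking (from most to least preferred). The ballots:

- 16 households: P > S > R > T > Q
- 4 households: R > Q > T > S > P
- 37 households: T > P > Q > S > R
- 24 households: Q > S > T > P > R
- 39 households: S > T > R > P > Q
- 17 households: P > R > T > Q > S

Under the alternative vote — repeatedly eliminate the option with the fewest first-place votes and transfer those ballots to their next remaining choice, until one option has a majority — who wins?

S

Round 1: S 39, T 37, Q 24, P 33, R 4. Eliminate R.
Round 2: S 39, T 37, Q 28, P 33. Eliminate Q.
Round 3: S 63, T 41, P 33. Eliminate P.
Round 4: S 79, T 58. S has a majority.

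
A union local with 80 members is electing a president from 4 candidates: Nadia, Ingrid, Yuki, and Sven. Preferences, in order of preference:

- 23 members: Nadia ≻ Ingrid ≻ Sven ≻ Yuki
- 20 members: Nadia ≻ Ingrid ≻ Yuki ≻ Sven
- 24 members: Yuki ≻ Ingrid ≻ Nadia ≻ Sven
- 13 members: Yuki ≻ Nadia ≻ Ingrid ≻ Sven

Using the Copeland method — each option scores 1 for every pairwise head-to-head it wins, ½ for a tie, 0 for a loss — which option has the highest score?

Nadia: beats Ingrid, Yuki, and Sven → score 3.
Ingrid: beats Yuki and Sven; loses to Nadia → score 2.
Yuki: beats Sven; loses to Nadia and Ingrid → score 1.
Sven: loses to Nadia, Ingrid, and Yuki → score 0.
Nadia has the best pairwise record.

Nadia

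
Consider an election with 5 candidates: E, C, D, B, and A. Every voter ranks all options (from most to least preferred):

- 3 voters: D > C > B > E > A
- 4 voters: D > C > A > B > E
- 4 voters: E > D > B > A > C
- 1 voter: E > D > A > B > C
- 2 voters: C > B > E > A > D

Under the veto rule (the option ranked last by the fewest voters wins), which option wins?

Last-place votes: E 4, C 5, D 2, B 0, A 3.
B is ranked last by the fewest voters, so B wins.

B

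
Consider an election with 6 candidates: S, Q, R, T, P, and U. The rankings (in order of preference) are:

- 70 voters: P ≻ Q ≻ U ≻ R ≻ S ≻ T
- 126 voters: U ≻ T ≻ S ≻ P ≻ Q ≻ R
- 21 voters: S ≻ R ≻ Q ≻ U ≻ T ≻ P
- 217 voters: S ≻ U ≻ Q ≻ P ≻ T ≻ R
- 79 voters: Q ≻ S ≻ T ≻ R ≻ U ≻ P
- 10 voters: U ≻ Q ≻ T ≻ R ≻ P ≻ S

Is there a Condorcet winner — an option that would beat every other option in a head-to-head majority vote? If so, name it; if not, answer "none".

S

S vs Q: 364–159 for S.
S vs R: 443–80 for S.
S vs T: 387–136 for S.
S vs P: 443–80 for S.
S vs U: 317–206 for S.
S beats every other option head-to-head.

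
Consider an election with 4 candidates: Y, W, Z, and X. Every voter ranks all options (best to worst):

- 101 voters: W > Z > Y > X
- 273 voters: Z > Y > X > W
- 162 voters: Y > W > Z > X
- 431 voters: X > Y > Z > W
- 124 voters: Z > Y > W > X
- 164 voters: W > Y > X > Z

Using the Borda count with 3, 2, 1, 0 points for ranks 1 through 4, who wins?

Y: 101·1 + 273·2 + 162·3 + 431·2 + 124·2 + 164·2 = 2571
W: 101·3 + 273·0 + 162·2 + 431·0 + 124·1 + 164·3 = 1243
Z: 101·2 + 273·3 + 162·1 + 431·1 + 124·3 + 164·0 = 1986
X: 101·0 + 273·1 + 162·0 + 431·3 + 124·0 + 164·1 = 1730
Y has the highest Borda score (2571).

Y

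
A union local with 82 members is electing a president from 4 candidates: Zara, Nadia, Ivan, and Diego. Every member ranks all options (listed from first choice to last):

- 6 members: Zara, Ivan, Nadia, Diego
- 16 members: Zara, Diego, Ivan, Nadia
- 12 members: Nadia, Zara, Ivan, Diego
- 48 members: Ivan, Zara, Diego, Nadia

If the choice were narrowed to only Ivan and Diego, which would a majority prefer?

Voters preferring Ivan to Diego: 66; preferring Diego to Ivan: 16.
Ivan wins the head-to-head.

Ivan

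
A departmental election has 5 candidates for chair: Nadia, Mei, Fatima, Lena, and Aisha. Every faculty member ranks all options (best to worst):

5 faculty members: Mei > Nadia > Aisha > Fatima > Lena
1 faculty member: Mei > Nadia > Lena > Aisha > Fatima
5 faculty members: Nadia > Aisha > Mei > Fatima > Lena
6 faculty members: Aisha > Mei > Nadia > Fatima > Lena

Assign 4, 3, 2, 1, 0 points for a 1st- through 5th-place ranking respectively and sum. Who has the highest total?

Mei

Nadia: 5·3 + 1·3 + 5·4 + 6·2 = 50
Mei: 5·4 + 1·4 + 5·2 + 6·3 = 52
Fatima: 5·1 + 1·0 + 5·1 + 6·1 = 16
Lena: 5·0 + 1·2 + 5·0 + 6·0 = 2
Aisha: 5·2 + 1·1 + 5·3 + 6·4 = 50
Mei has the highest Borda score (52).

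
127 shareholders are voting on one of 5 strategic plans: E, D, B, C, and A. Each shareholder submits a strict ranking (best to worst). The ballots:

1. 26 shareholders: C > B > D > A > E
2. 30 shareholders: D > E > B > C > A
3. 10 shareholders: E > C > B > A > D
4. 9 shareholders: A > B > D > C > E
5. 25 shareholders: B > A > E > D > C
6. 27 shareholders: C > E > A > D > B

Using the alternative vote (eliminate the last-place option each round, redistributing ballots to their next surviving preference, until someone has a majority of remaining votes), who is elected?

B

Round 1: E 10, D 30, B 25, C 53, A 9. Eliminate A.
Round 2: E 10, D 30, B 34, C 53. Eliminate E.
Round 3: D 30, B 34, C 63. Eliminate D.
Round 4: B 64, C 63. B has a majority.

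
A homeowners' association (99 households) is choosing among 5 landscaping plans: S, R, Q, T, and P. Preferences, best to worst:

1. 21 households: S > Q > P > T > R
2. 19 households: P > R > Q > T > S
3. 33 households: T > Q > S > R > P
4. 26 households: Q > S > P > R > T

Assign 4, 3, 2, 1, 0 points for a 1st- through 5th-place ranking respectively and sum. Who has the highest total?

Q

S: 21·4 + 19·0 + 33·2 + 26·3 = 228
R: 21·0 + 19·3 + 33·1 + 26·1 = 116
Q: 21·3 + 19·2 + 33·3 + 26·4 = 304
T: 21·1 + 19·1 + 33·4 + 26·0 = 172
P: 21·2 + 19·4 + 33·0 + 26·2 = 170
Q has the highest Borda score (304).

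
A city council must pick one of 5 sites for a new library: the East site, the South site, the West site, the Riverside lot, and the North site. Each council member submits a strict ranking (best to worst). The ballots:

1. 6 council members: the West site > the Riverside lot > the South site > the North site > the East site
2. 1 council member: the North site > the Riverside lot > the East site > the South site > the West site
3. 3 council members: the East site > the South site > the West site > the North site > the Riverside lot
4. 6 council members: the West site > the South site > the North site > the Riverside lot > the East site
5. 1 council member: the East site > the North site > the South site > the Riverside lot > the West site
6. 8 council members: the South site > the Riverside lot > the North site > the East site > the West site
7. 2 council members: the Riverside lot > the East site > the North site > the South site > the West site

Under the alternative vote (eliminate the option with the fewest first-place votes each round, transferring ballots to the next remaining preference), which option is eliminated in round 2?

Round 1: the East site 4, the South site 8, the West site 12, the Riverside lot 2, the North site 1. Eliminate the North site.
Round 2: the East site 4, the South site 8, the West site 12, the Riverside lot 3. Eliminate the Riverside lot.

the Riverside lot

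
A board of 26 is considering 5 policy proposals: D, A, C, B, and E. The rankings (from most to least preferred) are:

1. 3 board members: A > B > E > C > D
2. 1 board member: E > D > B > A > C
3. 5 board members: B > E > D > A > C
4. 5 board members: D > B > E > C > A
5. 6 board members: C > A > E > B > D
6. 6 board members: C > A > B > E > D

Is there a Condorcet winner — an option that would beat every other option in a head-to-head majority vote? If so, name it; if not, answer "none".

none

Checking pairwise contests:
A beats D 15–11.
C beats A 17–9.
B beats C 14–12.
A beats B 15–11.
A beats E 15–11.
Every option loses at least one head-to-head, so there is no Condorcet winner.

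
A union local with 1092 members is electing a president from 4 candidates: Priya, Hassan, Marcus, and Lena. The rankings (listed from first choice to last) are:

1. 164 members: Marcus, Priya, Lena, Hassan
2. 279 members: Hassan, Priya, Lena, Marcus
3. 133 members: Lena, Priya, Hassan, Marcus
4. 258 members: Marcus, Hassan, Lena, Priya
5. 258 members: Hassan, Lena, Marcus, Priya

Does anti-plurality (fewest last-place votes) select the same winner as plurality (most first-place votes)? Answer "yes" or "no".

no

Anti-plurality — last-place votes: Priya 516, Hassan 164, Marcus 412, Lena 0. Winner: Lena.
Plurality — first-place votes: Priya 0, Hassan 537, Marcus 422, Lena 133. Winner: Hassan.
The two methods disagree.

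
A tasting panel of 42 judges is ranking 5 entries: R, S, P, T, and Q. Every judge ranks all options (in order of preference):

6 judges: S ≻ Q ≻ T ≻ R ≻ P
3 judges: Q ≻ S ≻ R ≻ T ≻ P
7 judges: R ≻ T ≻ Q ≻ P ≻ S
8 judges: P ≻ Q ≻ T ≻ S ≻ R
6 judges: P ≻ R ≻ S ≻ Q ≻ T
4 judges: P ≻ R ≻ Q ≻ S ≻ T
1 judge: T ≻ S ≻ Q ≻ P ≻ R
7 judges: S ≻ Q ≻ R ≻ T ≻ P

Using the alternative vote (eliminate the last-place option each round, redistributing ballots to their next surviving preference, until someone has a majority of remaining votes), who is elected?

P

Round 1: R 7, S 13, P 18, T 1, Q 3. Eliminate T.
Round 2: R 7, S 14, P 18, Q 3. Eliminate Q.
Round 3: R 7, S 17, P 18. Eliminate R.
Round 4: S 17, P 25. P has a majority.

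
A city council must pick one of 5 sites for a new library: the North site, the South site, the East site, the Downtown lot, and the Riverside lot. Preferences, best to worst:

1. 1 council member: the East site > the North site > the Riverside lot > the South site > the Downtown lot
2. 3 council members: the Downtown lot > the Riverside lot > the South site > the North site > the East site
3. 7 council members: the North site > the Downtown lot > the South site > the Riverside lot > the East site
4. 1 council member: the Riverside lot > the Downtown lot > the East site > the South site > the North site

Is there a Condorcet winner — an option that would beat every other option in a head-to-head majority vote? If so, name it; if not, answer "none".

the North site vs the South site: 8–4 for the North site.
the North site vs the East site: 10–2 for the North site.
the North site vs the Downtown lot: 8–4 for the North site.
the North site vs the Riverside lot: 8–4 for the North site.
the North site beats every other option head-to-head.

the North site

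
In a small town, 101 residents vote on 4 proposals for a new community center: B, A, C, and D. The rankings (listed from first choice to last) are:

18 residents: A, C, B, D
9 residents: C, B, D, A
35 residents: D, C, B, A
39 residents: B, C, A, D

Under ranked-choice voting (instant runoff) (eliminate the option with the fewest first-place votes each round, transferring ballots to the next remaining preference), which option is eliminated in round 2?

A

Round 1: B 39, A 18, C 9, D 35. Eliminate C.
Round 2: B 48, A 18, D 35. Eliminate A.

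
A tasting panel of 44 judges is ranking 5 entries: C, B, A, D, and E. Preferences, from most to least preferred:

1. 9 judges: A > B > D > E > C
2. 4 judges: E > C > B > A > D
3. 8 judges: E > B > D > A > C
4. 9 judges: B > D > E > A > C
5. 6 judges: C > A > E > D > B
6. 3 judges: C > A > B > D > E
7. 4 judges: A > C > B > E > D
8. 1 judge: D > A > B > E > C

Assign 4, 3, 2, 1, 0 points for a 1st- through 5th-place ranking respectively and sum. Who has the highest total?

B

C: 9·0 + 4·3 + 8·0 + 9·0 + 6·4 + 3·4 + 4·3 + 1·0 = 60
B: 9·3 + 4·2 + 8·3 + 9·4 + 6·0 + 3·2 + 4·2 + 1·2 = 111
A: 9·4 + 4·1 + 8·1 + 9·1 + 6·3 + 3·3 + 4·4 + 1·3 = 103
D: 9·2 + 4·0 + 8·2 + 9·3 + 6·1 + 3·1 + 4·0 + 1·4 = 74
E: 9·1 + 4·4 + 8·4 + 9·2 + 6·2 + 3·0 + 4·1 + 1·1 = 92
B has the highest Borda score (111).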